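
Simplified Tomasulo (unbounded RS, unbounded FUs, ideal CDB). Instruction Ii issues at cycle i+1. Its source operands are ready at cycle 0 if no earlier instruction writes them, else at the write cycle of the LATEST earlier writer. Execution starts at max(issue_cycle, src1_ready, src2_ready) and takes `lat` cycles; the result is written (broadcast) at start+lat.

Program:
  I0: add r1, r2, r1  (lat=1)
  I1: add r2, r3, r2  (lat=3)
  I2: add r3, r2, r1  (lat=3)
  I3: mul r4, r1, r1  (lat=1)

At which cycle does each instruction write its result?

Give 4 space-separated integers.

I0 add r1: issue@1 deps=(None,None) exec_start@1 write@2
I1 add r2: issue@2 deps=(None,None) exec_start@2 write@5
I2 add r3: issue@3 deps=(1,0) exec_start@5 write@8
I3 mul r4: issue@4 deps=(0,0) exec_start@4 write@5

Answer: 2 5 8 5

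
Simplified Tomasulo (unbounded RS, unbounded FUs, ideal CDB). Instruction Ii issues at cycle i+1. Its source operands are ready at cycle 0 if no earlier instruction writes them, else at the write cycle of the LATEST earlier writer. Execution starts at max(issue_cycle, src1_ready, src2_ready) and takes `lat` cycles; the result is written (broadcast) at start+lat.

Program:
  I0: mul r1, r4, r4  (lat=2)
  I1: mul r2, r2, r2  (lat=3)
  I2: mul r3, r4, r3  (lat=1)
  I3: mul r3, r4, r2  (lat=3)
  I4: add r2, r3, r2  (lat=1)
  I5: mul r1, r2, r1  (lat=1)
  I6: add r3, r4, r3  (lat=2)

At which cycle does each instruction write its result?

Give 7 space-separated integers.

Answer: 3 5 4 8 9 10 10

Derivation:
I0 mul r1: issue@1 deps=(None,None) exec_start@1 write@3
I1 mul r2: issue@2 deps=(None,None) exec_start@2 write@5
I2 mul r3: issue@3 deps=(None,None) exec_start@3 write@4
I3 mul r3: issue@4 deps=(None,1) exec_start@5 write@8
I4 add r2: issue@5 deps=(3,1) exec_start@8 write@9
I5 mul r1: issue@6 deps=(4,0) exec_start@9 write@10
I6 add r3: issue@7 deps=(None,3) exec_start@8 write@10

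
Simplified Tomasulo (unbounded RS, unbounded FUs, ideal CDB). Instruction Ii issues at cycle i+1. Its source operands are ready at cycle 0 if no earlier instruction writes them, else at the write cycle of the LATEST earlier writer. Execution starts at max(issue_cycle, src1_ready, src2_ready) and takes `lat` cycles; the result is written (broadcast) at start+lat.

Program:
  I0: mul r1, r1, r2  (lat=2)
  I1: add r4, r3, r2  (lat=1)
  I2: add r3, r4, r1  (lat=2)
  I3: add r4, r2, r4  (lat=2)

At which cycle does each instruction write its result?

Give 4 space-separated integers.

Answer: 3 3 5 6

Derivation:
I0 mul r1: issue@1 deps=(None,None) exec_start@1 write@3
I1 add r4: issue@2 deps=(None,None) exec_start@2 write@3
I2 add r3: issue@3 deps=(1,0) exec_start@3 write@5
I3 add r4: issue@4 deps=(None,1) exec_start@4 write@6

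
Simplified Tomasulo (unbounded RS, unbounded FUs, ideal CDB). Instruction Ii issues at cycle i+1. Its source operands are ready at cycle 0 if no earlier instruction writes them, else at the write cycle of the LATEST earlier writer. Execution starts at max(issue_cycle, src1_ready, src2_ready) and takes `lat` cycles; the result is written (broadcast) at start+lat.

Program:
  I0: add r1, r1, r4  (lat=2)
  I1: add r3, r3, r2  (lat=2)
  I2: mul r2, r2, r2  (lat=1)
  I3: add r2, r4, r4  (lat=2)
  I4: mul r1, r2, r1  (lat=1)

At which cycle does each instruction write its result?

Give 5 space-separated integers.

Answer: 3 4 4 6 7

Derivation:
I0 add r1: issue@1 deps=(None,None) exec_start@1 write@3
I1 add r3: issue@2 deps=(None,None) exec_start@2 write@4
I2 mul r2: issue@3 deps=(None,None) exec_start@3 write@4
I3 add r2: issue@4 deps=(None,None) exec_start@4 write@6
I4 mul r1: issue@5 deps=(3,0) exec_start@6 write@7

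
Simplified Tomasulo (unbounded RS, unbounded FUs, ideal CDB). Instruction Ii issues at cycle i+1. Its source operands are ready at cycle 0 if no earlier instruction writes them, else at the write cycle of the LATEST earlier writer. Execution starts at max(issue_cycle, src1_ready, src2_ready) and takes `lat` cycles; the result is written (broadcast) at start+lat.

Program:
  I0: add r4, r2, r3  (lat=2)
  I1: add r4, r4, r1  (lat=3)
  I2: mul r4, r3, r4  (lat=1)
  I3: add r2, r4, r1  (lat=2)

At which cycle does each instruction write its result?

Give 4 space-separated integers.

I0 add r4: issue@1 deps=(None,None) exec_start@1 write@3
I1 add r4: issue@2 deps=(0,None) exec_start@3 write@6
I2 mul r4: issue@3 deps=(None,1) exec_start@6 write@7
I3 add r2: issue@4 deps=(2,None) exec_start@7 write@9

Answer: 3 6 7 9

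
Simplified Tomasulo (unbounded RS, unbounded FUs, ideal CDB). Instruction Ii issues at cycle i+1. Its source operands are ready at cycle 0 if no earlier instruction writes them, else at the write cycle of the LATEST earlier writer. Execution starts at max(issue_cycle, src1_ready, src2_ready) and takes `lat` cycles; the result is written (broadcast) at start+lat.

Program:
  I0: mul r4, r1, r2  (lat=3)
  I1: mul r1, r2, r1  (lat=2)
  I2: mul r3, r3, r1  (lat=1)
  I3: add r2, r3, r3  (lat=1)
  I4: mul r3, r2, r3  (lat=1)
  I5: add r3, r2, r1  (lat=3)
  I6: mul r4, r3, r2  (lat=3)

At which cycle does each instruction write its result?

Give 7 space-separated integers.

I0 mul r4: issue@1 deps=(None,None) exec_start@1 write@4
I1 mul r1: issue@2 deps=(None,None) exec_start@2 write@4
I2 mul r3: issue@3 deps=(None,1) exec_start@4 write@5
I3 add r2: issue@4 deps=(2,2) exec_start@5 write@6
I4 mul r3: issue@5 deps=(3,2) exec_start@6 write@7
I5 add r3: issue@6 deps=(3,1) exec_start@6 write@9
I6 mul r4: issue@7 deps=(5,3) exec_start@9 write@12

Answer: 4 4 5 6 7 9 12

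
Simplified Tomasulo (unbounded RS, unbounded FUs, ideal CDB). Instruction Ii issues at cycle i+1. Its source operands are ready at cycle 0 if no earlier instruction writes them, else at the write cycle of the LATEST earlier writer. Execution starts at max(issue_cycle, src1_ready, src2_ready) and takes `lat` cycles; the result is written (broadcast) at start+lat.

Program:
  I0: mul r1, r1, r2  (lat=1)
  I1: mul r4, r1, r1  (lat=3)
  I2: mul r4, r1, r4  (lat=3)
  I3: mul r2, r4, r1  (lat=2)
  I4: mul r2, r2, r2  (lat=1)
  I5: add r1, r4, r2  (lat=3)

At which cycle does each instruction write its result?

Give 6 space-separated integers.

I0 mul r1: issue@1 deps=(None,None) exec_start@1 write@2
I1 mul r4: issue@2 deps=(0,0) exec_start@2 write@5
I2 mul r4: issue@3 deps=(0,1) exec_start@5 write@8
I3 mul r2: issue@4 deps=(2,0) exec_start@8 write@10
I4 mul r2: issue@5 deps=(3,3) exec_start@10 write@11
I5 add r1: issue@6 deps=(2,4) exec_start@11 write@14

Answer: 2 5 8 10 11 14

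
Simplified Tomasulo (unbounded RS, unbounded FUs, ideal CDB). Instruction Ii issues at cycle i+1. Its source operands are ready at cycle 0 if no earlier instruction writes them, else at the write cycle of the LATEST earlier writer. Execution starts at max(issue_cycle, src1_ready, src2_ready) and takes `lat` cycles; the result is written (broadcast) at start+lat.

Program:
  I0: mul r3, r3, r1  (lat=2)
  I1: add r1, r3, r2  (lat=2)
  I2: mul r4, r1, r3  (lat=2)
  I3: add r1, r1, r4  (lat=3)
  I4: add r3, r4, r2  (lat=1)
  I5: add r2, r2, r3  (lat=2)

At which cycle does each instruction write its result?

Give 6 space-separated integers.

Answer: 3 5 7 10 8 10

Derivation:
I0 mul r3: issue@1 deps=(None,None) exec_start@1 write@3
I1 add r1: issue@2 deps=(0,None) exec_start@3 write@5
I2 mul r4: issue@3 deps=(1,0) exec_start@5 write@7
I3 add r1: issue@4 deps=(1,2) exec_start@7 write@10
I4 add r3: issue@5 deps=(2,None) exec_start@7 write@8
I5 add r2: issue@6 deps=(None,4) exec_start@8 write@10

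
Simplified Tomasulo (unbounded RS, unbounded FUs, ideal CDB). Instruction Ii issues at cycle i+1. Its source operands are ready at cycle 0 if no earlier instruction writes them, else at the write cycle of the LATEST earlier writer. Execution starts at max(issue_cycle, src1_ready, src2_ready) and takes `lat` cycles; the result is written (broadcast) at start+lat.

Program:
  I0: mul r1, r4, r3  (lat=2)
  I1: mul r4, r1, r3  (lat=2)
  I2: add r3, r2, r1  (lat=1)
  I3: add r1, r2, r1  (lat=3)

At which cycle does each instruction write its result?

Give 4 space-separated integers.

I0 mul r1: issue@1 deps=(None,None) exec_start@1 write@3
I1 mul r4: issue@2 deps=(0,None) exec_start@3 write@5
I2 add r3: issue@3 deps=(None,0) exec_start@3 write@4
I3 add r1: issue@4 deps=(None,0) exec_start@4 write@7

Answer: 3 5 4 7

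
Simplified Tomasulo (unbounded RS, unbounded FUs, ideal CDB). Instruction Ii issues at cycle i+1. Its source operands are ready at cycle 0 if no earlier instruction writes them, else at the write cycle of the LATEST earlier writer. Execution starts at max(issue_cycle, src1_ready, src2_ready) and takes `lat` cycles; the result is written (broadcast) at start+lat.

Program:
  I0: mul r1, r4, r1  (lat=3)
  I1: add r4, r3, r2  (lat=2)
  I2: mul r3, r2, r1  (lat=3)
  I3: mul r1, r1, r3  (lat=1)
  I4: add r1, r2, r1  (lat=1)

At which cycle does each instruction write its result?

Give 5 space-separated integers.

I0 mul r1: issue@1 deps=(None,None) exec_start@1 write@4
I1 add r4: issue@2 deps=(None,None) exec_start@2 write@4
I2 mul r3: issue@3 deps=(None,0) exec_start@4 write@7
I3 mul r1: issue@4 deps=(0,2) exec_start@7 write@8
I4 add r1: issue@5 deps=(None,3) exec_start@8 write@9

Answer: 4 4 7 8 9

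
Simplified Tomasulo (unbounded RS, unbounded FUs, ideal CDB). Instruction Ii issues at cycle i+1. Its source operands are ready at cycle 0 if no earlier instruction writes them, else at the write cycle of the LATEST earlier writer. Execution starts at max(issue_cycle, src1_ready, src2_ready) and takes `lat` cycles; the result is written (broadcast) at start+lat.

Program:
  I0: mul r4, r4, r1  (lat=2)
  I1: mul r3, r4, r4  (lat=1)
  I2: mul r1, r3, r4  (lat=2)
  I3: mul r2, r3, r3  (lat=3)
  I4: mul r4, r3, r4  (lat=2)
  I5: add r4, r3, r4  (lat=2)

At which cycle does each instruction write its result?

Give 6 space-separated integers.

Answer: 3 4 6 7 7 9

Derivation:
I0 mul r4: issue@1 deps=(None,None) exec_start@1 write@3
I1 mul r3: issue@2 deps=(0,0) exec_start@3 write@4
I2 mul r1: issue@3 deps=(1,0) exec_start@4 write@6
I3 mul r2: issue@4 deps=(1,1) exec_start@4 write@7
I4 mul r4: issue@5 deps=(1,0) exec_start@5 write@7
I5 add r4: issue@6 deps=(1,4) exec_start@7 write@9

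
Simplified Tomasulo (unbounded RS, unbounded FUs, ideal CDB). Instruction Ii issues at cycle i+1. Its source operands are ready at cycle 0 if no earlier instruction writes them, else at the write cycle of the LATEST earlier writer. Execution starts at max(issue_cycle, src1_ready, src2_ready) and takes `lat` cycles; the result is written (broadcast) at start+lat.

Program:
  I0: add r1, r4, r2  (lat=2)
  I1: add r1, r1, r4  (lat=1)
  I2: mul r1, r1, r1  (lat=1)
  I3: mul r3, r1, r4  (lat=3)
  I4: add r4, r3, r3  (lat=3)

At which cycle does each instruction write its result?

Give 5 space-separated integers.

I0 add r1: issue@1 deps=(None,None) exec_start@1 write@3
I1 add r1: issue@2 deps=(0,None) exec_start@3 write@4
I2 mul r1: issue@3 deps=(1,1) exec_start@4 write@5
I3 mul r3: issue@4 deps=(2,None) exec_start@5 write@8
I4 add r4: issue@5 deps=(3,3) exec_start@8 write@11

Answer: 3 4 5 8 11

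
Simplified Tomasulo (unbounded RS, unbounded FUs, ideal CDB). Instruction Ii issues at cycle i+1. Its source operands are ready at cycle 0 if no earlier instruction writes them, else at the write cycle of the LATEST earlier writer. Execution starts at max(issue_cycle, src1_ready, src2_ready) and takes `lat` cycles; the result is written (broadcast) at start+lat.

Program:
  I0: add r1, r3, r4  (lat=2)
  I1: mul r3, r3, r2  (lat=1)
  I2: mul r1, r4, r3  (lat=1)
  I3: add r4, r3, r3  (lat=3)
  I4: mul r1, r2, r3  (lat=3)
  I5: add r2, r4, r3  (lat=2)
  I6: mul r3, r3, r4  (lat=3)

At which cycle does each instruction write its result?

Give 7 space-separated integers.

Answer: 3 3 4 7 8 9 10

Derivation:
I0 add r1: issue@1 deps=(None,None) exec_start@1 write@3
I1 mul r3: issue@2 deps=(None,None) exec_start@2 write@3
I2 mul r1: issue@3 deps=(None,1) exec_start@3 write@4
I3 add r4: issue@4 deps=(1,1) exec_start@4 write@7
I4 mul r1: issue@5 deps=(None,1) exec_start@5 write@8
I5 add r2: issue@6 deps=(3,1) exec_start@7 write@9
I6 mul r3: issue@7 deps=(1,3) exec_start@7 write@10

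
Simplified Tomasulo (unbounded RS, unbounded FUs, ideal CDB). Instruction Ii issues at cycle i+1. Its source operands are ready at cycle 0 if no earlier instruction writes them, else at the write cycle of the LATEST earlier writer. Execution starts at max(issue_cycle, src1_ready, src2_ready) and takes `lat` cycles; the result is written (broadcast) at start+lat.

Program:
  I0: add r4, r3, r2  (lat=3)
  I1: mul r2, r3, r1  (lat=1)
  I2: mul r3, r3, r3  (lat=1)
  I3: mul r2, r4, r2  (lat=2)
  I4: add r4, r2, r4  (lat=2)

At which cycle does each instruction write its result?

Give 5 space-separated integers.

Answer: 4 3 4 6 8

Derivation:
I0 add r4: issue@1 deps=(None,None) exec_start@1 write@4
I1 mul r2: issue@2 deps=(None,None) exec_start@2 write@3
I2 mul r3: issue@3 deps=(None,None) exec_start@3 write@4
I3 mul r2: issue@4 deps=(0,1) exec_start@4 write@6
I4 add r4: issue@5 deps=(3,0) exec_start@6 write@8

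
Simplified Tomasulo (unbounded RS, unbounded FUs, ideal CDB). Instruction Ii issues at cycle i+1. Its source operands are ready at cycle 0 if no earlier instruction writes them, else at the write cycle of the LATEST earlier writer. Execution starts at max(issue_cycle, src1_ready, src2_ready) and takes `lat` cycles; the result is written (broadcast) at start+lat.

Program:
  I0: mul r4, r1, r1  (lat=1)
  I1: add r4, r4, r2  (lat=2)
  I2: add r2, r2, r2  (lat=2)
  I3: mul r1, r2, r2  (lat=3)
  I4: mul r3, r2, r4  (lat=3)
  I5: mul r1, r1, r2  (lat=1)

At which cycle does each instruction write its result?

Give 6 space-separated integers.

Answer: 2 4 5 8 8 9

Derivation:
I0 mul r4: issue@1 deps=(None,None) exec_start@1 write@2
I1 add r4: issue@2 deps=(0,None) exec_start@2 write@4
I2 add r2: issue@3 deps=(None,None) exec_start@3 write@5
I3 mul r1: issue@4 deps=(2,2) exec_start@5 write@8
I4 mul r3: issue@5 deps=(2,1) exec_start@5 write@8
I5 mul r1: issue@6 deps=(3,2) exec_start@8 write@9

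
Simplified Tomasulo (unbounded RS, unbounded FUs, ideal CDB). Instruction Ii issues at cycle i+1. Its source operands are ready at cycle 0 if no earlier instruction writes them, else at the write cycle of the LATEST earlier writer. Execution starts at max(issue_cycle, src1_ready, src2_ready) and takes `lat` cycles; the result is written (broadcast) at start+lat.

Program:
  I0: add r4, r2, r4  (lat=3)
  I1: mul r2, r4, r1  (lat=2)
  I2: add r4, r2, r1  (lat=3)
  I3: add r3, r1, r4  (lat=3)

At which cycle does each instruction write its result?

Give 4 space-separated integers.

I0 add r4: issue@1 deps=(None,None) exec_start@1 write@4
I1 mul r2: issue@2 deps=(0,None) exec_start@4 write@6
I2 add r4: issue@3 deps=(1,None) exec_start@6 write@9
I3 add r3: issue@4 deps=(None,2) exec_start@9 write@12

Answer: 4 6 9 12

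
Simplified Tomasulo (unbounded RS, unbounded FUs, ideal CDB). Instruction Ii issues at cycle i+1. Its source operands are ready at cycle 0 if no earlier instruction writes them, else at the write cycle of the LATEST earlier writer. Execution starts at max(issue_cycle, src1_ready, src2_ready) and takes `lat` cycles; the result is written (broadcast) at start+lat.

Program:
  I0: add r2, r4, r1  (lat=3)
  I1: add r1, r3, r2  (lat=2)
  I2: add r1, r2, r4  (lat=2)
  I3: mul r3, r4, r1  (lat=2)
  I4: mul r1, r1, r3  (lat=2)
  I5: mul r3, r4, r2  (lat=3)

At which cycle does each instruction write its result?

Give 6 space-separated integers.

Answer: 4 6 6 8 10 9

Derivation:
I0 add r2: issue@1 deps=(None,None) exec_start@1 write@4
I1 add r1: issue@2 deps=(None,0) exec_start@4 write@6
I2 add r1: issue@3 deps=(0,None) exec_start@4 write@6
I3 mul r3: issue@4 deps=(None,2) exec_start@6 write@8
I4 mul r1: issue@5 deps=(2,3) exec_start@8 write@10
I5 mul r3: issue@6 deps=(None,0) exec_start@6 write@9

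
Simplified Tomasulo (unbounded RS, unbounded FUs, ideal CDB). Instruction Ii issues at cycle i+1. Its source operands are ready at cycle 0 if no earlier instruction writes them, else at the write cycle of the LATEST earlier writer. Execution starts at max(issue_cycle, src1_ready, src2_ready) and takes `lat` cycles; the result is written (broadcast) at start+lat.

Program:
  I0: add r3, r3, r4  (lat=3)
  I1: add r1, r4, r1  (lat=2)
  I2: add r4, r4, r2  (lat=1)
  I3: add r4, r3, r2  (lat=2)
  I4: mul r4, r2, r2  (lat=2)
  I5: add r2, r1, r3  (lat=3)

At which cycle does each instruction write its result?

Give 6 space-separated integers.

I0 add r3: issue@1 deps=(None,None) exec_start@1 write@4
I1 add r1: issue@2 deps=(None,None) exec_start@2 write@4
I2 add r4: issue@3 deps=(None,None) exec_start@3 write@4
I3 add r4: issue@4 deps=(0,None) exec_start@4 write@6
I4 mul r4: issue@5 deps=(None,None) exec_start@5 write@7
I5 add r2: issue@6 deps=(1,0) exec_start@6 write@9

Answer: 4 4 4 6 7 9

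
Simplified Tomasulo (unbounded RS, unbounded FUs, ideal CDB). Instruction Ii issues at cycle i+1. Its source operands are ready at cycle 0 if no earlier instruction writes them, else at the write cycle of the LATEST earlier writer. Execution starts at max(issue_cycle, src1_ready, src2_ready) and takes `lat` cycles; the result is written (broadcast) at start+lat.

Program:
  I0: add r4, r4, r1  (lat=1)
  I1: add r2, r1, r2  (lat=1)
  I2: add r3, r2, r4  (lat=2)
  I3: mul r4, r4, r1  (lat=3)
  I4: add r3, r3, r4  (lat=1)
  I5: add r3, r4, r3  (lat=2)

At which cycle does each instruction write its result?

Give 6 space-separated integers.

I0 add r4: issue@1 deps=(None,None) exec_start@1 write@2
I1 add r2: issue@2 deps=(None,None) exec_start@2 write@3
I2 add r3: issue@3 deps=(1,0) exec_start@3 write@5
I3 mul r4: issue@4 deps=(0,None) exec_start@4 write@7
I4 add r3: issue@5 deps=(2,3) exec_start@7 write@8
I5 add r3: issue@6 deps=(3,4) exec_start@8 write@10

Answer: 2 3 5 7 8 10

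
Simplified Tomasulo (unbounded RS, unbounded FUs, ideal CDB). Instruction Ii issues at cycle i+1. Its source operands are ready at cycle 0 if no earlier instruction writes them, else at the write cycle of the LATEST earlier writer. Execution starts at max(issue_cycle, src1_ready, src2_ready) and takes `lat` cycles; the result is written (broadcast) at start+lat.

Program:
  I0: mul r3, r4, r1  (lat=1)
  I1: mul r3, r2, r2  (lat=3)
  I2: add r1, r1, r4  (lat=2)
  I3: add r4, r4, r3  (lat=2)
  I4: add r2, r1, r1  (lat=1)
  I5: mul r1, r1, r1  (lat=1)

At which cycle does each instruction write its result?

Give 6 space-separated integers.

I0 mul r3: issue@1 deps=(None,None) exec_start@1 write@2
I1 mul r3: issue@2 deps=(None,None) exec_start@2 write@5
I2 add r1: issue@3 deps=(None,None) exec_start@3 write@5
I3 add r4: issue@4 deps=(None,1) exec_start@5 write@7
I4 add r2: issue@5 deps=(2,2) exec_start@5 write@6
I5 mul r1: issue@6 deps=(2,2) exec_start@6 write@7

Answer: 2 5 5 7 6 7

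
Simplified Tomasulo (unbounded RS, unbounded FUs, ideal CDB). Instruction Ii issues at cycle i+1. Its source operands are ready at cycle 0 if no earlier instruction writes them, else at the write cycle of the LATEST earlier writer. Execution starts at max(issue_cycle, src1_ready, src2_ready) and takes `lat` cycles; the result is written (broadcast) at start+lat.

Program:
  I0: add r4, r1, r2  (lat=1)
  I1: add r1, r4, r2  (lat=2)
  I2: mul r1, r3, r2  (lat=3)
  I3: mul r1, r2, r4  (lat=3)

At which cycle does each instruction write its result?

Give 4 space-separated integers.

I0 add r4: issue@1 deps=(None,None) exec_start@1 write@2
I1 add r1: issue@2 deps=(0,None) exec_start@2 write@4
I2 mul r1: issue@3 deps=(None,None) exec_start@3 write@6
I3 mul r1: issue@4 deps=(None,0) exec_start@4 write@7

Answer: 2 4 6 7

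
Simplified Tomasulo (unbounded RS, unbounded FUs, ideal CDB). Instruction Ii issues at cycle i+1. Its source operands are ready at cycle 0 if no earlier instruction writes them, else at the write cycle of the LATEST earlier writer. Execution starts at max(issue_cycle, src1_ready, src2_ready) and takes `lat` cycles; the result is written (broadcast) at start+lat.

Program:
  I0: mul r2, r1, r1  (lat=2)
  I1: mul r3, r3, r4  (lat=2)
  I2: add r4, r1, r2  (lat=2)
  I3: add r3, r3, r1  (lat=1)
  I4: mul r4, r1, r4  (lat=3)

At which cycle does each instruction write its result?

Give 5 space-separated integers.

Answer: 3 4 5 5 8

Derivation:
I0 mul r2: issue@1 deps=(None,None) exec_start@1 write@3
I1 mul r3: issue@2 deps=(None,None) exec_start@2 write@4
I2 add r4: issue@3 deps=(None,0) exec_start@3 write@5
I3 add r3: issue@4 deps=(1,None) exec_start@4 write@5
I4 mul r4: issue@5 deps=(None,2) exec_start@5 write@8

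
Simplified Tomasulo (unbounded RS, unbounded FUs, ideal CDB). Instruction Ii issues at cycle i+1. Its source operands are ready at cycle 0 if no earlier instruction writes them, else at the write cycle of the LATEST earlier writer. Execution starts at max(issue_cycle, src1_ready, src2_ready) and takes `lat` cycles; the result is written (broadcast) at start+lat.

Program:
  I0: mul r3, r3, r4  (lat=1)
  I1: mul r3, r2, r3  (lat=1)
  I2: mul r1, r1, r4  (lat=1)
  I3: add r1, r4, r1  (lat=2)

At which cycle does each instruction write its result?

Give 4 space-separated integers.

I0 mul r3: issue@1 deps=(None,None) exec_start@1 write@2
I1 mul r3: issue@2 deps=(None,0) exec_start@2 write@3
I2 mul r1: issue@3 deps=(None,None) exec_start@3 write@4
I3 add r1: issue@4 deps=(None,2) exec_start@4 write@6

Answer: 2 3 4 6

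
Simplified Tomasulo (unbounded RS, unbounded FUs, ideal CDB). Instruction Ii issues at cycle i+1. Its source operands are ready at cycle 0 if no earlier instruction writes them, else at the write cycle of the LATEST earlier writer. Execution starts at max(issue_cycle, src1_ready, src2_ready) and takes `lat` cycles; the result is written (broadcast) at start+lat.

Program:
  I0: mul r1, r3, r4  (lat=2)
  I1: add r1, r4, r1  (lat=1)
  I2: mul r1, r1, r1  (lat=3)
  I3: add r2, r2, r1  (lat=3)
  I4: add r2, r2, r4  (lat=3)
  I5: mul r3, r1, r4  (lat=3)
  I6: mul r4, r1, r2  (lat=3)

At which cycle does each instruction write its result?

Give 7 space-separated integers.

I0 mul r1: issue@1 deps=(None,None) exec_start@1 write@3
I1 add r1: issue@2 deps=(None,0) exec_start@3 write@4
I2 mul r1: issue@3 deps=(1,1) exec_start@4 write@7
I3 add r2: issue@4 deps=(None,2) exec_start@7 write@10
I4 add r2: issue@5 deps=(3,None) exec_start@10 write@13
I5 mul r3: issue@6 deps=(2,None) exec_start@7 write@10
I6 mul r4: issue@7 deps=(2,4) exec_start@13 write@16

Answer: 3 4 7 10 13 10 16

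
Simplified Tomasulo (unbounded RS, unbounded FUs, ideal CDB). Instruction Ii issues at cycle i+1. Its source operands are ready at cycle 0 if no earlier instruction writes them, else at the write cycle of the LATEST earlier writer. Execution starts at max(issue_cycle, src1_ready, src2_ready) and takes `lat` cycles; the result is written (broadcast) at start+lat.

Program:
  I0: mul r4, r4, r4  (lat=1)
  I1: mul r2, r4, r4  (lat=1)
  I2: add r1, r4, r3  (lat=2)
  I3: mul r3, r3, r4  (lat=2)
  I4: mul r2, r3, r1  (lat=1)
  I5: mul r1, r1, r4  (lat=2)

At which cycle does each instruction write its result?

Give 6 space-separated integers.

Answer: 2 3 5 6 7 8

Derivation:
I0 mul r4: issue@1 deps=(None,None) exec_start@1 write@2
I1 mul r2: issue@2 deps=(0,0) exec_start@2 write@3
I2 add r1: issue@3 deps=(0,None) exec_start@3 write@5
I3 mul r3: issue@4 deps=(None,0) exec_start@4 write@6
I4 mul r2: issue@5 deps=(3,2) exec_start@6 write@7
I5 mul r1: issue@6 deps=(2,0) exec_start@6 write@8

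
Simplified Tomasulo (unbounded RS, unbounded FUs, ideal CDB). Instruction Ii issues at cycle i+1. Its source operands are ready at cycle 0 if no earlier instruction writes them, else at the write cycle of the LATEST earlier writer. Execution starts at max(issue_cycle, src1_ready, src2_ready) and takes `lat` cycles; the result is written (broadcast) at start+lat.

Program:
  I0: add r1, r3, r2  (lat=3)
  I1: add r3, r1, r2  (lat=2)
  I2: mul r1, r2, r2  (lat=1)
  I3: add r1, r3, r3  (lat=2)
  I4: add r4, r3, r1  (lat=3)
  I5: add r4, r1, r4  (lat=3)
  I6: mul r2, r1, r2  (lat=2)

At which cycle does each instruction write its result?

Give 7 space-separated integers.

Answer: 4 6 4 8 11 14 10

Derivation:
I0 add r1: issue@1 deps=(None,None) exec_start@1 write@4
I1 add r3: issue@2 deps=(0,None) exec_start@4 write@6
I2 mul r1: issue@3 deps=(None,None) exec_start@3 write@4
I3 add r1: issue@4 deps=(1,1) exec_start@6 write@8
I4 add r4: issue@5 deps=(1,3) exec_start@8 write@11
I5 add r4: issue@6 deps=(3,4) exec_start@11 write@14
I6 mul r2: issue@7 deps=(3,None) exec_start@8 write@10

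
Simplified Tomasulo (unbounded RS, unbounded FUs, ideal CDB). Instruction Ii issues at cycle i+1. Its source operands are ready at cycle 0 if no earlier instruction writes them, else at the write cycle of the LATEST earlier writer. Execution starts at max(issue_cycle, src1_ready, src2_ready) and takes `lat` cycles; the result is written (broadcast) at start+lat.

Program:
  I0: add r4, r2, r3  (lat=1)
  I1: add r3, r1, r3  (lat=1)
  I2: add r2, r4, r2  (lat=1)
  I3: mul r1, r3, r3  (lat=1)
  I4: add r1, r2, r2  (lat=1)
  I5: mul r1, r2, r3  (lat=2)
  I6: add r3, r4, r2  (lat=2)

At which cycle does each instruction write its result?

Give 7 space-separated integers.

Answer: 2 3 4 5 6 8 9

Derivation:
I0 add r4: issue@1 deps=(None,None) exec_start@1 write@2
I1 add r3: issue@2 deps=(None,None) exec_start@2 write@3
I2 add r2: issue@3 deps=(0,None) exec_start@3 write@4
I3 mul r1: issue@4 deps=(1,1) exec_start@4 write@5
I4 add r1: issue@5 deps=(2,2) exec_start@5 write@6
I5 mul r1: issue@6 deps=(2,1) exec_start@6 write@8
I6 add r3: issue@7 deps=(0,2) exec_start@7 write@9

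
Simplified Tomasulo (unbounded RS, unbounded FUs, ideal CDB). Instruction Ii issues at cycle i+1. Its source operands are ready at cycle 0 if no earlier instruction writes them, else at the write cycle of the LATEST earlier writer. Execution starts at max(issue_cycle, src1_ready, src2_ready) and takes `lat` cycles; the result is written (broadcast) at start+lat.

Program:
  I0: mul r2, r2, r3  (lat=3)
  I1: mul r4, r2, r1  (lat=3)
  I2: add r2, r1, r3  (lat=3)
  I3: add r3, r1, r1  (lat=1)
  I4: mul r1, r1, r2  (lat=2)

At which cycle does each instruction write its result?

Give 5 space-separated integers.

I0 mul r2: issue@1 deps=(None,None) exec_start@1 write@4
I1 mul r4: issue@2 deps=(0,None) exec_start@4 write@7
I2 add r2: issue@3 deps=(None,None) exec_start@3 write@6
I3 add r3: issue@4 deps=(None,None) exec_start@4 write@5
I4 mul r1: issue@5 deps=(None,2) exec_start@6 write@8

Answer: 4 7 6 5 8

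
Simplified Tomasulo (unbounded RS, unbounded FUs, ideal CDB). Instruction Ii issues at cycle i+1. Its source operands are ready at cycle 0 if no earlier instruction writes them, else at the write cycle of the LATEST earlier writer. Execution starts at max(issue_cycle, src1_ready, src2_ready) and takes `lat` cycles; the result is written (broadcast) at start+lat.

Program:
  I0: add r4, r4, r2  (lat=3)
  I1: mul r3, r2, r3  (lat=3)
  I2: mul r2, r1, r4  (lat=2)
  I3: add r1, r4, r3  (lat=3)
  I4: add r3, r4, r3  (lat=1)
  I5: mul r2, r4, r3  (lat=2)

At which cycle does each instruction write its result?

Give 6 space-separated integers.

I0 add r4: issue@1 deps=(None,None) exec_start@1 write@4
I1 mul r3: issue@2 deps=(None,None) exec_start@2 write@5
I2 mul r2: issue@3 deps=(None,0) exec_start@4 write@6
I3 add r1: issue@4 deps=(0,1) exec_start@5 write@8
I4 add r3: issue@5 deps=(0,1) exec_start@5 write@6
I5 mul r2: issue@6 deps=(0,4) exec_start@6 write@8

Answer: 4 5 6 8 6 8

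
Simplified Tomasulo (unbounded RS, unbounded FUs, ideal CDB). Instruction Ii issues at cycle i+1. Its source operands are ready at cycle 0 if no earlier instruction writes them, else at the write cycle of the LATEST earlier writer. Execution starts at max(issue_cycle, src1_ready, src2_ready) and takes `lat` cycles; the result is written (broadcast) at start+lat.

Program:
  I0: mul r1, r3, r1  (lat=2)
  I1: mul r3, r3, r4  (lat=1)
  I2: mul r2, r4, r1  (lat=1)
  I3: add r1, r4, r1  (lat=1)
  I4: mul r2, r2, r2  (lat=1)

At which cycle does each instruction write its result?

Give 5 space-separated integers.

Answer: 3 3 4 5 6

Derivation:
I0 mul r1: issue@1 deps=(None,None) exec_start@1 write@3
I1 mul r3: issue@2 deps=(None,None) exec_start@2 write@3
I2 mul r2: issue@3 deps=(None,0) exec_start@3 write@4
I3 add r1: issue@4 deps=(None,0) exec_start@4 write@5
I4 mul r2: issue@5 deps=(2,2) exec_start@5 write@6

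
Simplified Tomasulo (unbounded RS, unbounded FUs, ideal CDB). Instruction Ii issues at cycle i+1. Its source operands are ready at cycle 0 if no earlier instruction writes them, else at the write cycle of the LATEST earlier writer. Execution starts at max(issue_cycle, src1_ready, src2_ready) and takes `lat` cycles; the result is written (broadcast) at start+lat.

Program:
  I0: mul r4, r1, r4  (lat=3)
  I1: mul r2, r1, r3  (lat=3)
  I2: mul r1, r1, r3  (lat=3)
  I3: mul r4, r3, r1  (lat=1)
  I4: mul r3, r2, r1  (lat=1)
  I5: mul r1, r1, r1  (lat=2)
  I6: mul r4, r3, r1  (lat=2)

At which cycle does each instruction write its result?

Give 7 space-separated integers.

I0 mul r4: issue@1 deps=(None,None) exec_start@1 write@4
I1 mul r2: issue@2 deps=(None,None) exec_start@2 write@5
I2 mul r1: issue@3 deps=(None,None) exec_start@3 write@6
I3 mul r4: issue@4 deps=(None,2) exec_start@6 write@7
I4 mul r3: issue@5 deps=(1,2) exec_start@6 write@7
I5 mul r1: issue@6 deps=(2,2) exec_start@6 write@8
I6 mul r4: issue@7 deps=(4,5) exec_start@8 write@10

Answer: 4 5 6 7 7 8 10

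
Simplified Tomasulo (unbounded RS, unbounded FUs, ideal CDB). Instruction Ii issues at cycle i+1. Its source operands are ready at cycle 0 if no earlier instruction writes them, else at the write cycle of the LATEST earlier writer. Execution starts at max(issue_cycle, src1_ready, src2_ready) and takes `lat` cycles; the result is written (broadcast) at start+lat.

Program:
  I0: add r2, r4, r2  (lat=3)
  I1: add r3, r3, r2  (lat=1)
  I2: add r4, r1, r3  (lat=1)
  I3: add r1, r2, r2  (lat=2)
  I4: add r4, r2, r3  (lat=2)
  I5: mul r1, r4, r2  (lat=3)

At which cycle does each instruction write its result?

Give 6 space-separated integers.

I0 add r2: issue@1 deps=(None,None) exec_start@1 write@4
I1 add r3: issue@2 deps=(None,0) exec_start@4 write@5
I2 add r4: issue@3 deps=(None,1) exec_start@5 write@6
I3 add r1: issue@4 deps=(0,0) exec_start@4 write@6
I4 add r4: issue@5 deps=(0,1) exec_start@5 write@7
I5 mul r1: issue@6 deps=(4,0) exec_start@7 write@10

Answer: 4 5 6 6 7 10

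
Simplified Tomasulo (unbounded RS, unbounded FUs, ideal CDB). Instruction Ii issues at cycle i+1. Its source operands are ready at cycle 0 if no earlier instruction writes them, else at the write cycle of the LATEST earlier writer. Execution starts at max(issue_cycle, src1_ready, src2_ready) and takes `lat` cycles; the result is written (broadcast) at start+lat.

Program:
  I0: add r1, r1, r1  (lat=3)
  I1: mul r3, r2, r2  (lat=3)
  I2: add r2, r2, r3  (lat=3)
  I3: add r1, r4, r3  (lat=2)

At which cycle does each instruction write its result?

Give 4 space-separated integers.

I0 add r1: issue@1 deps=(None,None) exec_start@1 write@4
I1 mul r3: issue@2 deps=(None,None) exec_start@2 write@5
I2 add r2: issue@3 deps=(None,1) exec_start@5 write@8
I3 add r1: issue@4 deps=(None,1) exec_start@5 write@7

Answer: 4 5 8 7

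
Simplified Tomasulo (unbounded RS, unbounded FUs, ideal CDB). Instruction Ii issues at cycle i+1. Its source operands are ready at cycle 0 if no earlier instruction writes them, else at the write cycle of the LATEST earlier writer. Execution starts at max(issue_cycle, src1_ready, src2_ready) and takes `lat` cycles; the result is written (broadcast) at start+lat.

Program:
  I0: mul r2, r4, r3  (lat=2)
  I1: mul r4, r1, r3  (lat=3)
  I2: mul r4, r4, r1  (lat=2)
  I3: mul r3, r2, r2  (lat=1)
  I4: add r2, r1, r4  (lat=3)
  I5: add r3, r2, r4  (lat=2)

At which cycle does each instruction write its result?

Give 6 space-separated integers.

I0 mul r2: issue@1 deps=(None,None) exec_start@1 write@3
I1 mul r4: issue@2 deps=(None,None) exec_start@2 write@5
I2 mul r4: issue@3 deps=(1,None) exec_start@5 write@7
I3 mul r3: issue@4 deps=(0,0) exec_start@4 write@5
I4 add r2: issue@5 deps=(None,2) exec_start@7 write@10
I5 add r3: issue@6 deps=(4,2) exec_start@10 write@12

Answer: 3 5 7 5 10 12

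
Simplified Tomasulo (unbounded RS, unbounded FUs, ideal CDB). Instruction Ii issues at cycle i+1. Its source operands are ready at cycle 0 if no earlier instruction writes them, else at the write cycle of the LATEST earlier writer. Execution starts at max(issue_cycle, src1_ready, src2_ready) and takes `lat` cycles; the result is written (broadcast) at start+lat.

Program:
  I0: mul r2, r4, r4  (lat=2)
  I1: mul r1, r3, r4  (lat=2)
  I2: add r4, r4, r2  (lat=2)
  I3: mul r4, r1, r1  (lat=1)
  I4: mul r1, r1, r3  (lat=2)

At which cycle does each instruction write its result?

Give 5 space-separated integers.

Answer: 3 4 5 5 7

Derivation:
I0 mul r2: issue@1 deps=(None,None) exec_start@1 write@3
I1 mul r1: issue@2 deps=(None,None) exec_start@2 write@4
I2 add r4: issue@3 deps=(None,0) exec_start@3 write@5
I3 mul r4: issue@4 deps=(1,1) exec_start@4 write@5
I4 mul r1: issue@5 deps=(1,None) exec_start@5 write@7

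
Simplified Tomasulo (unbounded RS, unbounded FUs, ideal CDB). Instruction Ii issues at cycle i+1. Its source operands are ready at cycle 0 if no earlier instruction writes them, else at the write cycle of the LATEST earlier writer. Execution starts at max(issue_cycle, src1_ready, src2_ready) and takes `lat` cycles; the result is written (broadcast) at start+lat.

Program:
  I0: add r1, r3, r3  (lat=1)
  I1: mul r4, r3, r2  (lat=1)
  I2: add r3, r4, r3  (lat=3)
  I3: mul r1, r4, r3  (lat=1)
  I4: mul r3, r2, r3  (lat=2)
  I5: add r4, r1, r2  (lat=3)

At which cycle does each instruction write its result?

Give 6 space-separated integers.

I0 add r1: issue@1 deps=(None,None) exec_start@1 write@2
I1 mul r4: issue@2 deps=(None,None) exec_start@2 write@3
I2 add r3: issue@3 deps=(1,None) exec_start@3 write@6
I3 mul r1: issue@4 deps=(1,2) exec_start@6 write@7
I4 mul r3: issue@5 deps=(None,2) exec_start@6 write@8
I5 add r4: issue@6 deps=(3,None) exec_start@7 write@10

Answer: 2 3 6 7 8 10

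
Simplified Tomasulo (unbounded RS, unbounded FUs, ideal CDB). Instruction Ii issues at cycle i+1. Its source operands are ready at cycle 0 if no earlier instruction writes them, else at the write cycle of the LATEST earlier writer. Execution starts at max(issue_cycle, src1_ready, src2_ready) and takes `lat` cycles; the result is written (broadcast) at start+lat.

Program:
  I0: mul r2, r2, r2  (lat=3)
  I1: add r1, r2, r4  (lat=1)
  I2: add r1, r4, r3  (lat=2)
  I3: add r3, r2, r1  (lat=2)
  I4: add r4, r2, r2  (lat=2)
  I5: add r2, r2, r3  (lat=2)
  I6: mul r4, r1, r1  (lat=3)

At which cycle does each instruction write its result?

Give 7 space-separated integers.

I0 mul r2: issue@1 deps=(None,None) exec_start@1 write@4
I1 add r1: issue@2 deps=(0,None) exec_start@4 write@5
I2 add r1: issue@3 deps=(None,None) exec_start@3 write@5
I3 add r3: issue@4 deps=(0,2) exec_start@5 write@7
I4 add r4: issue@5 deps=(0,0) exec_start@5 write@7
I5 add r2: issue@6 deps=(0,3) exec_start@7 write@9
I6 mul r4: issue@7 deps=(2,2) exec_start@7 write@10

Answer: 4 5 5 7 7 9 10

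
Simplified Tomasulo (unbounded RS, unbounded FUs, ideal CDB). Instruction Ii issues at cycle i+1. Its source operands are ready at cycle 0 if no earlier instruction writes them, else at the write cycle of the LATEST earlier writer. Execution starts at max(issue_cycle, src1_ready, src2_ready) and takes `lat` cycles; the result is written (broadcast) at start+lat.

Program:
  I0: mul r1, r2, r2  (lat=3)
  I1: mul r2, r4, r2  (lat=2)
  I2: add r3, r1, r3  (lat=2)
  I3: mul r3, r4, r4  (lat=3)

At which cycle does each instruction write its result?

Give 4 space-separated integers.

Answer: 4 4 6 7

Derivation:
I0 mul r1: issue@1 deps=(None,None) exec_start@1 write@4
I1 mul r2: issue@2 deps=(None,None) exec_start@2 write@4
I2 add r3: issue@3 deps=(0,None) exec_start@4 write@6
I3 mul r3: issue@4 deps=(None,None) exec_start@4 write@7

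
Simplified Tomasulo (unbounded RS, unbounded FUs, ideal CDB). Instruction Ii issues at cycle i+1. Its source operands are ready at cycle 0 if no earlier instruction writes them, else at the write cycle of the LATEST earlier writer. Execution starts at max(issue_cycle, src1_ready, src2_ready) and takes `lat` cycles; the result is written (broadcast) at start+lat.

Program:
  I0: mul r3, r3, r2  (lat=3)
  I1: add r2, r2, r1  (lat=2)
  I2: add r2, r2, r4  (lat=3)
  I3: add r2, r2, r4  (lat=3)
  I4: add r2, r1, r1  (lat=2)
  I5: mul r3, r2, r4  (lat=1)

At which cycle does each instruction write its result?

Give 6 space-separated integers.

I0 mul r3: issue@1 deps=(None,None) exec_start@1 write@4
I1 add r2: issue@2 deps=(None,None) exec_start@2 write@4
I2 add r2: issue@3 deps=(1,None) exec_start@4 write@7
I3 add r2: issue@4 deps=(2,None) exec_start@7 write@10
I4 add r2: issue@5 deps=(None,None) exec_start@5 write@7
I5 mul r3: issue@6 deps=(4,None) exec_start@7 write@8

Answer: 4 4 7 10 7 8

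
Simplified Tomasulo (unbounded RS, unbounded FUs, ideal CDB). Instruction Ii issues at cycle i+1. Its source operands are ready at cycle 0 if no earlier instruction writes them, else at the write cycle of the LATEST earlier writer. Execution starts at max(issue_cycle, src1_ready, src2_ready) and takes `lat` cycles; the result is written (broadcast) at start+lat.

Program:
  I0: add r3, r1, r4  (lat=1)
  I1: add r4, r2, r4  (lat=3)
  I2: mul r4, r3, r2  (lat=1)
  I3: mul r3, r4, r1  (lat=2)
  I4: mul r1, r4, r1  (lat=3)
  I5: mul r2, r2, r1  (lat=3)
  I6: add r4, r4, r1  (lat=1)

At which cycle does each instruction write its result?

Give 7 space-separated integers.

I0 add r3: issue@1 deps=(None,None) exec_start@1 write@2
I1 add r4: issue@2 deps=(None,None) exec_start@2 write@5
I2 mul r4: issue@3 deps=(0,None) exec_start@3 write@4
I3 mul r3: issue@4 deps=(2,None) exec_start@4 write@6
I4 mul r1: issue@5 deps=(2,None) exec_start@5 write@8
I5 mul r2: issue@6 deps=(None,4) exec_start@8 write@11
I6 add r4: issue@7 deps=(2,4) exec_start@8 write@9

Answer: 2 5 4 6 8 11 9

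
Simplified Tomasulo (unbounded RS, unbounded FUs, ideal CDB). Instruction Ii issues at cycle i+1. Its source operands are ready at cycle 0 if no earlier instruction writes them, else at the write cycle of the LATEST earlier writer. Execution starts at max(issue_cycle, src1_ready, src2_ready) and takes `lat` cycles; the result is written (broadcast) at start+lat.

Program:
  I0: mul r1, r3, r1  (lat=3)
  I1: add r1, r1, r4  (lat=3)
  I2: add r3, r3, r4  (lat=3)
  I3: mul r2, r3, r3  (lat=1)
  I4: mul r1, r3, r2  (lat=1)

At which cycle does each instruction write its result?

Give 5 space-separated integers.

Answer: 4 7 6 7 8

Derivation:
I0 mul r1: issue@1 deps=(None,None) exec_start@1 write@4
I1 add r1: issue@2 deps=(0,None) exec_start@4 write@7
I2 add r3: issue@3 deps=(None,None) exec_start@3 write@6
I3 mul r2: issue@4 deps=(2,2) exec_start@6 write@7
I4 mul r1: issue@5 deps=(2,3) exec_start@7 write@8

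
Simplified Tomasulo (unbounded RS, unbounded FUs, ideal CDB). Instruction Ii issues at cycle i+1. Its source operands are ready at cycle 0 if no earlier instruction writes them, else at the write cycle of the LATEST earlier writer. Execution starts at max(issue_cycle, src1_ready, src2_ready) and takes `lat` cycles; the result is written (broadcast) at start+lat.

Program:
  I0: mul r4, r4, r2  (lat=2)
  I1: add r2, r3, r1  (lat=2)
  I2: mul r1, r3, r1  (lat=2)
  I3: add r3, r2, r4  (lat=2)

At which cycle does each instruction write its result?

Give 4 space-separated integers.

I0 mul r4: issue@1 deps=(None,None) exec_start@1 write@3
I1 add r2: issue@2 deps=(None,None) exec_start@2 write@4
I2 mul r1: issue@3 deps=(None,None) exec_start@3 write@5
I3 add r3: issue@4 deps=(1,0) exec_start@4 write@6

Answer: 3 4 5 6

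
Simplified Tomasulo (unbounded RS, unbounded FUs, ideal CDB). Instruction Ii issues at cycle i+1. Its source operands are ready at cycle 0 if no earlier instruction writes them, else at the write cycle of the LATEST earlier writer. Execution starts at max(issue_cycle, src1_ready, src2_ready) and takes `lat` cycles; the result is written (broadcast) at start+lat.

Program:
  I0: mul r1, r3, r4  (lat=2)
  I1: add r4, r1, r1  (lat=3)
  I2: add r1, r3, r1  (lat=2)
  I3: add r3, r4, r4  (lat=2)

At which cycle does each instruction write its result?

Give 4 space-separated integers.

I0 mul r1: issue@1 deps=(None,None) exec_start@1 write@3
I1 add r4: issue@2 deps=(0,0) exec_start@3 write@6
I2 add r1: issue@3 deps=(None,0) exec_start@3 write@5
I3 add r3: issue@4 deps=(1,1) exec_start@6 write@8

Answer: 3 6 5 8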